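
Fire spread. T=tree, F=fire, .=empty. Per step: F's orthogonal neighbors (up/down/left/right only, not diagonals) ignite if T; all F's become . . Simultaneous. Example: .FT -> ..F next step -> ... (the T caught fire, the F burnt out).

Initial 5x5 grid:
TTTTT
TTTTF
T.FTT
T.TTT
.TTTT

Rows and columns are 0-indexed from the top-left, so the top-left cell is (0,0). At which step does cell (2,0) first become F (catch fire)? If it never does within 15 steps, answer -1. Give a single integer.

Step 1: cell (2,0)='T' (+6 fires, +2 burnt)
Step 2: cell (2,0)='T' (+6 fires, +6 burnt)
Step 3: cell (2,0)='T' (+5 fires, +6 burnt)
Step 4: cell (2,0)='F' (+2 fires, +5 burnt)
  -> target ignites at step 4
Step 5: cell (2,0)='.' (+1 fires, +2 burnt)
Step 6: cell (2,0)='.' (+0 fires, +1 burnt)
  fire out at step 6

4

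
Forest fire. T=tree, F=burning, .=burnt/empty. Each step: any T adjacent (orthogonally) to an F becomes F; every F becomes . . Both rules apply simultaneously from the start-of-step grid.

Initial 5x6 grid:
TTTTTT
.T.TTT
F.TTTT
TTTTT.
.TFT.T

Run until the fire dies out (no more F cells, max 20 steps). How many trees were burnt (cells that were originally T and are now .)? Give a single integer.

Answer: 21

Derivation:
Step 1: +4 fires, +2 burnt (F count now 4)
Step 2: +3 fires, +4 burnt (F count now 3)
Step 3: +2 fires, +3 burnt (F count now 2)
Step 4: +2 fires, +2 burnt (F count now 2)
Step 5: +3 fires, +2 burnt (F count now 3)
Step 6: +3 fires, +3 burnt (F count now 3)
Step 7: +2 fires, +3 burnt (F count now 2)
Step 8: +2 fires, +2 burnt (F count now 2)
Step 9: +0 fires, +2 burnt (F count now 0)
Fire out after step 9
Initially T: 22, now '.': 29
Total burnt (originally-T cells now '.'): 21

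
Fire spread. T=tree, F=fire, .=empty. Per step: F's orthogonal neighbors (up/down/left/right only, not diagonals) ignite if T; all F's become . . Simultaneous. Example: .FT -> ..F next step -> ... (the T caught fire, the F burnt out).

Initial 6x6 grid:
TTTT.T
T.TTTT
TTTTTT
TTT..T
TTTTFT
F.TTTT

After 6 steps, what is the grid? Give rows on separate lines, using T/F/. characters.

Step 1: 4 trees catch fire, 2 burn out
  TTTT.T
  T.TTTT
  TTTTTT
  TTT..T
  FTTF.F
  ..TTFT
Step 2: 6 trees catch fire, 4 burn out
  TTTT.T
  T.TTTT
  TTTTTT
  FTT..F
  .FF...
  ..TF.F
Step 3: 5 trees catch fire, 6 burn out
  TTTT.T
  T.TTTT
  FTTTTF
  .FF...
  ......
  ..F...
Step 4: 5 trees catch fire, 5 burn out
  TTTT.T
  F.TTTF
  .FFTF.
  ......
  ......
  ......
Step 5: 5 trees catch fire, 5 burn out
  FTTT.F
  ..FTF.
  ...F..
  ......
  ......
  ......
Step 6: 3 trees catch fire, 5 burn out
  .FFT..
  ...F..
  ......
  ......
  ......
  ......

.FFT..
...F..
......
......
......
......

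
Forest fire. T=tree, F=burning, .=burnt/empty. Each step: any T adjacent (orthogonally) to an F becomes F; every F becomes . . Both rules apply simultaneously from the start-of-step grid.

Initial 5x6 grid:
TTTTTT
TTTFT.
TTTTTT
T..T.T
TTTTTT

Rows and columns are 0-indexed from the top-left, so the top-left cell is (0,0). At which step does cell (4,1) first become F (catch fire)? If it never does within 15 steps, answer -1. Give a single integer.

Step 1: cell (4,1)='T' (+4 fires, +1 burnt)
Step 2: cell (4,1)='T' (+6 fires, +4 burnt)
Step 3: cell (4,1)='T' (+6 fires, +6 burnt)
Step 4: cell (4,1)='T' (+5 fires, +6 burnt)
Step 5: cell (4,1)='F' (+3 fires, +5 burnt)
  -> target ignites at step 5
Step 6: cell (4,1)='.' (+1 fires, +3 burnt)
Step 7: cell (4,1)='.' (+0 fires, +1 burnt)
  fire out at step 7

5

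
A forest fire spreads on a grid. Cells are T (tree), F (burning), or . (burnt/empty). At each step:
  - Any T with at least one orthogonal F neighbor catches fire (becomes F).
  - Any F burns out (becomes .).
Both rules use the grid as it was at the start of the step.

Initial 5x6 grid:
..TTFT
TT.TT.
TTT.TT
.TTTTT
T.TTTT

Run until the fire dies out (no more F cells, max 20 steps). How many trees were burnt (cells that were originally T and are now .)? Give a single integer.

Answer: 21

Derivation:
Step 1: +3 fires, +1 burnt (F count now 3)
Step 2: +3 fires, +3 burnt (F count now 3)
Step 3: +2 fires, +3 burnt (F count now 2)
Step 4: +3 fires, +2 burnt (F count now 3)
Step 5: +3 fires, +3 burnt (F count now 3)
Step 6: +3 fires, +3 burnt (F count now 3)
Step 7: +1 fires, +3 burnt (F count now 1)
Step 8: +2 fires, +1 burnt (F count now 2)
Step 9: +1 fires, +2 burnt (F count now 1)
Step 10: +0 fires, +1 burnt (F count now 0)
Fire out after step 10
Initially T: 22, now '.': 29
Total burnt (originally-T cells now '.'): 21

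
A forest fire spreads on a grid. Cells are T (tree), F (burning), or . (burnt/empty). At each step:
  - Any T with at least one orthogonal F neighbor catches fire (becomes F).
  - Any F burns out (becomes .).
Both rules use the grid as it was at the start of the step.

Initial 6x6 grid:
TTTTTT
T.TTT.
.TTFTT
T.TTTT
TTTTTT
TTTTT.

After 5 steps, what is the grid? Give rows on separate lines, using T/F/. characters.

Step 1: 4 trees catch fire, 1 burn out
  TTTTTT
  T.TFT.
  .TF.FT
  T.TFTT
  TTTTTT
  TTTTT.
Step 2: 8 trees catch fire, 4 burn out
  TTTFTT
  T.F.F.
  .F...F
  T.F.FT
  TTTFTT
  TTTTT.
Step 3: 6 trees catch fire, 8 burn out
  TTF.FT
  T.....
  ......
  T....F
  TTF.FT
  TTTFT.
Step 4: 6 trees catch fire, 6 burn out
  TF...F
  T.....
  ......
  T.....
  TF...F
  TTF.F.
Step 5: 3 trees catch fire, 6 burn out
  F.....
  T.....
  ......
  T.....
  F.....
  TF....

F.....
T.....
......
T.....
F.....
TF....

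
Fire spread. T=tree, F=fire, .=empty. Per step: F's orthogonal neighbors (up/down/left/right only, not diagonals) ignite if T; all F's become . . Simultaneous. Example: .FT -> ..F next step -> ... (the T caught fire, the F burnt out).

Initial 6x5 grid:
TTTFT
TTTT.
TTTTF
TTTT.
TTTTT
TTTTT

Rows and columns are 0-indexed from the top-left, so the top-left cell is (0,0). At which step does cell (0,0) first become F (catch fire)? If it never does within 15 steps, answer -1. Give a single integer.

Step 1: cell (0,0)='T' (+4 fires, +2 burnt)
Step 2: cell (0,0)='T' (+4 fires, +4 burnt)
Step 3: cell (0,0)='F' (+5 fires, +4 burnt)
  -> target ignites at step 3
Step 4: cell (0,0)='.' (+6 fires, +5 burnt)
Step 5: cell (0,0)='.' (+4 fires, +6 burnt)
Step 6: cell (0,0)='.' (+2 fires, +4 burnt)
Step 7: cell (0,0)='.' (+1 fires, +2 burnt)
Step 8: cell (0,0)='.' (+0 fires, +1 burnt)
  fire out at step 8

3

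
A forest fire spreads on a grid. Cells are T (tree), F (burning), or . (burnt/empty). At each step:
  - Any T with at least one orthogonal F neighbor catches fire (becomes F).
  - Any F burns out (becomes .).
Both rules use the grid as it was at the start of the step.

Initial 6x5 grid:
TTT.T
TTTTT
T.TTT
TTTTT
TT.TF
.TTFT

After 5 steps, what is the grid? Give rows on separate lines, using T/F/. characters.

Step 1: 4 trees catch fire, 2 burn out
  TTT.T
  TTTTT
  T.TTT
  TTTTF
  TT.F.
  .TF.F
Step 2: 3 trees catch fire, 4 burn out
  TTT.T
  TTTTT
  T.TTF
  TTTF.
  TT...
  .F...
Step 3: 4 trees catch fire, 3 burn out
  TTT.T
  TTTTF
  T.TF.
  TTF..
  TF...
  .....
Step 4: 5 trees catch fire, 4 burn out
  TTT.F
  TTTF.
  T.F..
  TF...
  F....
  .....
Step 5: 2 trees catch fire, 5 burn out
  TTT..
  TTF..
  T....
  F....
  .....
  .....

TTT..
TTF..
T....
F....
.....
.....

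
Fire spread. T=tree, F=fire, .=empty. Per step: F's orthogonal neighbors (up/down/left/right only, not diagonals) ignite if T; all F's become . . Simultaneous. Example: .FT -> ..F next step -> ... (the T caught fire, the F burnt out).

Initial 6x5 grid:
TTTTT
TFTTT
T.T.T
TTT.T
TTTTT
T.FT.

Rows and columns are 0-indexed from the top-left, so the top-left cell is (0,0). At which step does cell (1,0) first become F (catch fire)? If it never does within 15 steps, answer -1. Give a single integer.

Step 1: cell (1,0)='F' (+5 fires, +2 burnt)
  -> target ignites at step 1
Step 2: cell (1,0)='.' (+8 fires, +5 burnt)
Step 3: cell (1,0)='.' (+6 fires, +8 burnt)
Step 4: cell (1,0)='.' (+4 fires, +6 burnt)
Step 5: cell (1,0)='.' (+0 fires, +4 burnt)
  fire out at step 5

1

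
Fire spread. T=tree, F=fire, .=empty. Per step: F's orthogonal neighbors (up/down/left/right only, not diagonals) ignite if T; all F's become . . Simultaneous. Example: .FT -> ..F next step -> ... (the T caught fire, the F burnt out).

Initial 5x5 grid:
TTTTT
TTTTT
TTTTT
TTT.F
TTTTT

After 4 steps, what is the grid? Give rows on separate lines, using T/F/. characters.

Step 1: 2 trees catch fire, 1 burn out
  TTTTT
  TTTTT
  TTTTF
  TTT..
  TTTTF
Step 2: 3 trees catch fire, 2 burn out
  TTTTT
  TTTTF
  TTTF.
  TTT..
  TTTF.
Step 3: 4 trees catch fire, 3 burn out
  TTTTF
  TTTF.
  TTF..
  TTT..
  TTF..
Step 4: 5 trees catch fire, 4 burn out
  TTTF.
  TTF..
  TF...
  TTF..
  TF...

TTTF.
TTF..
TF...
TTF..
TF...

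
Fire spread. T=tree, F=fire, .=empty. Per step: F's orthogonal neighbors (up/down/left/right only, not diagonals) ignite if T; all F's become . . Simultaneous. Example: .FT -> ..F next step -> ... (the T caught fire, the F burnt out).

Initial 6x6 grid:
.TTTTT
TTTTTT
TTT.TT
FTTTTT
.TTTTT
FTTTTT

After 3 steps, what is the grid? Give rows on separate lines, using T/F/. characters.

Step 1: 3 trees catch fire, 2 burn out
  .TTTTT
  TTTTTT
  FTT.TT
  .FTTTT
  .TTTTT
  .FTTTT
Step 2: 5 trees catch fire, 3 burn out
  .TTTTT
  FTTTTT
  .FT.TT
  ..FTTT
  .FTTTT
  ..FTTT
Step 3: 5 trees catch fire, 5 burn out
  .TTTTT
  .FTTTT
  ..F.TT
  ...FTT
  ..FTTT
  ...FTT

.TTTTT
.FTTTT
..F.TT
...FTT
..FTTT
...FTT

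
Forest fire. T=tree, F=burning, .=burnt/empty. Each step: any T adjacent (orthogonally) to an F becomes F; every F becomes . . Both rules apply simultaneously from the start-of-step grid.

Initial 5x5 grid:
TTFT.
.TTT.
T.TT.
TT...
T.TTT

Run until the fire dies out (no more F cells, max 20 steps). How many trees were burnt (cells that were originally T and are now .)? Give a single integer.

Answer: 8

Derivation:
Step 1: +3 fires, +1 burnt (F count now 3)
Step 2: +4 fires, +3 burnt (F count now 4)
Step 3: +1 fires, +4 burnt (F count now 1)
Step 4: +0 fires, +1 burnt (F count now 0)
Fire out after step 4
Initially T: 15, now '.': 18
Total burnt (originally-T cells now '.'): 8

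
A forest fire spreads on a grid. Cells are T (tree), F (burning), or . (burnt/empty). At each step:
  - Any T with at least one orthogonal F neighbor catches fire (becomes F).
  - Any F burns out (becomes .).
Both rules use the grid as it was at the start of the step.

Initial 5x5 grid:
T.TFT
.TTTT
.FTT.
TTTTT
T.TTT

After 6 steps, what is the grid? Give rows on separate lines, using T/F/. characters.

Step 1: 6 trees catch fire, 2 burn out
  T.F.F
  .FTFT
  ..FT.
  TFTTT
  T.TTT
Step 2: 5 trees catch fire, 6 burn out
  T....
  ..F.F
  ...F.
  F.FTT
  T.TTT
Step 3: 3 trees catch fire, 5 burn out
  T....
  .....
  .....
  ...FT
  F.FTT
Step 4: 2 trees catch fire, 3 burn out
  T....
  .....
  .....
  ....F
  ...FT
Step 5: 1 trees catch fire, 2 burn out
  T....
  .....
  .....
  .....
  ....F
Step 6: 0 trees catch fire, 1 burn out
  T....
  .....
  .....
  .....
  .....

T....
.....
.....
.....
.....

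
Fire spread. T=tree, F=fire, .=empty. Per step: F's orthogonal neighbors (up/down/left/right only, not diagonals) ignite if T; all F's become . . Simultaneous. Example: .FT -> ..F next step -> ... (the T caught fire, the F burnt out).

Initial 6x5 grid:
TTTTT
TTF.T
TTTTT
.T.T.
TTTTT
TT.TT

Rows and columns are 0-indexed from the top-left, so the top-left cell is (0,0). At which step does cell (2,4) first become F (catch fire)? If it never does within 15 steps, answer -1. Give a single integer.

Step 1: cell (2,4)='T' (+3 fires, +1 burnt)
Step 2: cell (2,4)='T' (+5 fires, +3 burnt)
Step 3: cell (2,4)='F' (+6 fires, +5 burnt)
  -> target ignites at step 3
Step 4: cell (2,4)='.' (+3 fires, +6 burnt)
Step 5: cell (2,4)='.' (+5 fires, +3 burnt)
Step 6: cell (2,4)='.' (+2 fires, +5 burnt)
Step 7: cell (2,4)='.' (+0 fires, +2 burnt)
  fire out at step 7

3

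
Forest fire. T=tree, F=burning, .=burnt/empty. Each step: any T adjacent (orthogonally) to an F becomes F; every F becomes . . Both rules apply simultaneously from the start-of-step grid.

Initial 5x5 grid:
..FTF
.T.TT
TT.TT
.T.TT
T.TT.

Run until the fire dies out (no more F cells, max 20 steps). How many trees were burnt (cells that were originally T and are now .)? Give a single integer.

Step 1: +2 fires, +2 burnt (F count now 2)
Step 2: +2 fires, +2 burnt (F count now 2)
Step 3: +2 fires, +2 burnt (F count now 2)
Step 4: +1 fires, +2 burnt (F count now 1)
Step 5: +1 fires, +1 burnt (F count now 1)
Step 6: +1 fires, +1 burnt (F count now 1)
Step 7: +0 fires, +1 burnt (F count now 0)
Fire out after step 7
Initially T: 14, now '.': 20
Total burnt (originally-T cells now '.'): 9

Answer: 9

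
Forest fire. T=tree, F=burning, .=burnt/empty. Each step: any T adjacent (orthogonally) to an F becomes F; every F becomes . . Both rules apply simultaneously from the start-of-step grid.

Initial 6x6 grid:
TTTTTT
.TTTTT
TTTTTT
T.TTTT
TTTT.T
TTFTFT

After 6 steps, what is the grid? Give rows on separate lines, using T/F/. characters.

Step 1: 4 trees catch fire, 2 burn out
  TTTTTT
  .TTTTT
  TTTTTT
  T.TTTT
  TTFT.T
  TF.F.F
Step 2: 5 trees catch fire, 4 burn out
  TTTTTT
  .TTTTT
  TTTTTT
  T.FTTT
  TF.F.F
  F.....
Step 3: 4 trees catch fire, 5 burn out
  TTTTTT
  .TTTTT
  TTFTTT
  T..FTF
  F.....
  ......
Step 4: 6 trees catch fire, 4 burn out
  TTTTTT
  .TFTTT
  TF.FTF
  F...F.
  ......
  ......
Step 5: 6 trees catch fire, 6 burn out
  TTFTTT
  .F.FTF
  F...F.
  ......
  ......
  ......
Step 6: 4 trees catch fire, 6 burn out
  TF.FTF
  ....F.
  ......
  ......
  ......
  ......

TF.FTF
....F.
......
......
......
......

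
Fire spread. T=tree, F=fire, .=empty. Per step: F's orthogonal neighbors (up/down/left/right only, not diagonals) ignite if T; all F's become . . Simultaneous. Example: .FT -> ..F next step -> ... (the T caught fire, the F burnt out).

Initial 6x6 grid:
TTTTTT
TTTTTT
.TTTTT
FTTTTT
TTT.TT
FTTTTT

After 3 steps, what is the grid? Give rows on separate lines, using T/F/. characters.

Step 1: 3 trees catch fire, 2 burn out
  TTTTTT
  TTTTTT
  .TTTTT
  .FTTTT
  FTT.TT
  .FTTTT
Step 2: 4 trees catch fire, 3 burn out
  TTTTTT
  TTTTTT
  .FTTTT
  ..FTTT
  .FT.TT
  ..FTTT
Step 3: 5 trees catch fire, 4 burn out
  TTTTTT
  TFTTTT
  ..FTTT
  ...FTT
  ..F.TT
  ...FTT

TTTTTT
TFTTTT
..FTTT
...FTT
..F.TT
...FTT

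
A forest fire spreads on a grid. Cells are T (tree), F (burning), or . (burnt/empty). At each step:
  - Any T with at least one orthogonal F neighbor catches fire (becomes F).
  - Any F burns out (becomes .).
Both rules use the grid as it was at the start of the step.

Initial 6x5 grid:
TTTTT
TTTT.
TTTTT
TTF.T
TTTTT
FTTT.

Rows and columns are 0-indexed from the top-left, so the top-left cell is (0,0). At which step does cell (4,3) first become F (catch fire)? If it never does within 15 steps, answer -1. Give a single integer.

Step 1: cell (4,3)='T' (+5 fires, +2 burnt)
Step 2: cell (4,3)='F' (+7 fires, +5 burnt)
  -> target ignites at step 2
Step 3: cell (4,3)='.' (+7 fires, +7 burnt)
Step 4: cell (4,3)='.' (+4 fires, +7 burnt)
Step 5: cell (4,3)='.' (+2 fires, +4 burnt)
Step 6: cell (4,3)='.' (+0 fires, +2 burnt)
  fire out at step 6

2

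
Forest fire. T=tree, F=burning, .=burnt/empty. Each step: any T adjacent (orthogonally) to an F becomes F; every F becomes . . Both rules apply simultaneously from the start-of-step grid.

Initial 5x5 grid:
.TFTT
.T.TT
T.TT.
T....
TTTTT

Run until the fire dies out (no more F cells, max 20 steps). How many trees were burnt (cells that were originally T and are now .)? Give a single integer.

Answer: 8

Derivation:
Step 1: +2 fires, +1 burnt (F count now 2)
Step 2: +3 fires, +2 burnt (F count now 3)
Step 3: +2 fires, +3 burnt (F count now 2)
Step 4: +1 fires, +2 burnt (F count now 1)
Step 5: +0 fires, +1 burnt (F count now 0)
Fire out after step 5
Initially T: 15, now '.': 18
Total burnt (originally-T cells now '.'): 8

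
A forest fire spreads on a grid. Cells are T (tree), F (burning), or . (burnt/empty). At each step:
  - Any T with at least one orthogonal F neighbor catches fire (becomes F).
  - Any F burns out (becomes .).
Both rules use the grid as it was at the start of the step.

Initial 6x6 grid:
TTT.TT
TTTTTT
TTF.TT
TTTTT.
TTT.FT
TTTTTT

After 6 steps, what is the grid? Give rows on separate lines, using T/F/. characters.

Step 1: 6 trees catch fire, 2 burn out
  TTT.TT
  TTFTTT
  TF..TT
  TTFTF.
  TTT..F
  TTTTFT
Step 2: 10 trees catch fire, 6 burn out
  TTF.TT
  TF.FTT
  F...FT
  TF.F..
  TTF...
  TTTF.F
Step 3: 7 trees catch fire, 10 burn out
  TF..TT
  F...FT
  .....F
  F.....
  TF....
  TTF...
Step 4: 5 trees catch fire, 7 burn out
  F...FT
  .....F
  ......
  ......
  F.....
  TF....
Step 5: 2 trees catch fire, 5 burn out
  .....F
  ......
  ......
  ......
  ......
  F.....
Step 6: 0 trees catch fire, 2 burn out
  ......
  ......
  ......
  ......
  ......
  ......

......
......
......
......
......
......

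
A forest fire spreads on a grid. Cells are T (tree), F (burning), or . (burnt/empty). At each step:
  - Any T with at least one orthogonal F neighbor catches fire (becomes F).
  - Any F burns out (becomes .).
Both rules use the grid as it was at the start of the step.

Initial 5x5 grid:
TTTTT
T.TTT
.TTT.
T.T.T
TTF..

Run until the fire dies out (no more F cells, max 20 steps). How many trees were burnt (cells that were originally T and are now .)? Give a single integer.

Answer: 16

Derivation:
Step 1: +2 fires, +1 burnt (F count now 2)
Step 2: +2 fires, +2 burnt (F count now 2)
Step 3: +4 fires, +2 burnt (F count now 4)
Step 4: +2 fires, +4 burnt (F count now 2)
Step 5: +3 fires, +2 burnt (F count now 3)
Step 6: +2 fires, +3 burnt (F count now 2)
Step 7: +1 fires, +2 burnt (F count now 1)
Step 8: +0 fires, +1 burnt (F count now 0)
Fire out after step 8
Initially T: 17, now '.': 24
Total burnt (originally-T cells now '.'): 16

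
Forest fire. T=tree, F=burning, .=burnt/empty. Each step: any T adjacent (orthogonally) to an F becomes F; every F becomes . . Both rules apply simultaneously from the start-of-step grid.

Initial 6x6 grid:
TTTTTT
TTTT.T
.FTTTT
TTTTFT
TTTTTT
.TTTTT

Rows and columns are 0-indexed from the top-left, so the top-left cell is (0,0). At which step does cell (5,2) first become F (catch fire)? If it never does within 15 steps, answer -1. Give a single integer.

Step 1: cell (5,2)='T' (+7 fires, +2 burnt)
Step 2: cell (5,2)='T' (+11 fires, +7 burnt)
Step 3: cell (5,2)='T' (+9 fires, +11 burnt)
Step 4: cell (5,2)='F' (+3 fires, +9 burnt)
  -> target ignites at step 4
Step 5: cell (5,2)='.' (+1 fires, +3 burnt)
Step 6: cell (5,2)='.' (+0 fires, +1 burnt)
  fire out at step 6

4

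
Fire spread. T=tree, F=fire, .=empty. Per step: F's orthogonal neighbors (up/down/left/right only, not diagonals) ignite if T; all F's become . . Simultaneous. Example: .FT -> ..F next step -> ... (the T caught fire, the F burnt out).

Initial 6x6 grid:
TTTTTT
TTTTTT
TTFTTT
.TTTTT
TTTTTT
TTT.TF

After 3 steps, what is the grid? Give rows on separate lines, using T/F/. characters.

Step 1: 6 trees catch fire, 2 burn out
  TTTTTT
  TTFTTT
  TF.FTT
  .TFTTT
  TTTTTF
  TTT.F.
Step 2: 10 trees catch fire, 6 burn out
  TTFTTT
  TF.FTT
  F...FT
  .F.FTF
  TTFTF.
  TTT...
Step 3: 9 trees catch fire, 10 burn out
  TF.FTT
  F...FT
  .....F
  ....F.
  TF.F..
  TTF...

TF.FTT
F...FT
.....F
....F.
TF.F..
TTF...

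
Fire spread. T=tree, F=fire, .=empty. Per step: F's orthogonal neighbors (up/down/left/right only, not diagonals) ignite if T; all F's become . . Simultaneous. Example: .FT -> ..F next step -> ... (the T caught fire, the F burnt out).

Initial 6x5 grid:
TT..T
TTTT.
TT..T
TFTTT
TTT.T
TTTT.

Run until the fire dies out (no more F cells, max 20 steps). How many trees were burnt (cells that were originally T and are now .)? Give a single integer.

Step 1: +4 fires, +1 burnt (F count now 4)
Step 2: +6 fires, +4 burnt (F count now 6)
Step 3: +6 fires, +6 burnt (F count now 6)
Step 4: +5 fires, +6 burnt (F count now 5)
Step 5: +0 fires, +5 burnt (F count now 0)
Fire out after step 5
Initially T: 22, now '.': 29
Total burnt (originally-T cells now '.'): 21

Answer: 21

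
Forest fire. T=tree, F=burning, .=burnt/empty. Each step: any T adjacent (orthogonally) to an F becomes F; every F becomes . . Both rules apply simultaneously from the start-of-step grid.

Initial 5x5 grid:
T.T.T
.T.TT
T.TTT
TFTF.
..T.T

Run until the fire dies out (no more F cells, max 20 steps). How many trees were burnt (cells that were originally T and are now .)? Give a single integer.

Step 1: +3 fires, +2 burnt (F count now 3)
Step 2: +5 fires, +3 burnt (F count now 5)
Step 3: +1 fires, +5 burnt (F count now 1)
Step 4: +1 fires, +1 burnt (F count now 1)
Step 5: +0 fires, +1 burnt (F count now 0)
Fire out after step 5
Initially T: 14, now '.': 21
Total burnt (originally-T cells now '.'): 10

Answer: 10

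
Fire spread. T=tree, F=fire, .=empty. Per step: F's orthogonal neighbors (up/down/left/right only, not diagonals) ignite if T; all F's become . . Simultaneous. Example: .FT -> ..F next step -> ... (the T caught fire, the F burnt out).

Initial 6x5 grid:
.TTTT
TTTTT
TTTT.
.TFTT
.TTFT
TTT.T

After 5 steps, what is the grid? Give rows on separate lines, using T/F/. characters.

Step 1: 5 trees catch fire, 2 burn out
  .TTTT
  TTTTT
  TTFT.
  .F.FT
  .TF.F
  TTT.T
Step 2: 7 trees catch fire, 5 burn out
  .TTTT
  TTFTT
  TF.F.
  ....F
  .F...
  TTF.F
Step 3: 5 trees catch fire, 7 burn out
  .TFTT
  TF.FT
  F....
  .....
  .....
  TF...
Step 4: 5 trees catch fire, 5 burn out
  .F.FT
  F...F
  .....
  .....
  .....
  F....
Step 5: 1 trees catch fire, 5 burn out
  ....F
  .....
  .....
  .....
  .....
  .....

....F
.....
.....
.....
.....
.....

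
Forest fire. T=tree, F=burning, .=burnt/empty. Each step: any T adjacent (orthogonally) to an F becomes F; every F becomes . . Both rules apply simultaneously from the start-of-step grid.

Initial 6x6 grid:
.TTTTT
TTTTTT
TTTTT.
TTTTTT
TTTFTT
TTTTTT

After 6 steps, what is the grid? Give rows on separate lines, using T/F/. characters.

Step 1: 4 trees catch fire, 1 burn out
  .TTTTT
  TTTTTT
  TTTTT.
  TTTFTT
  TTF.FT
  TTTFTT
Step 2: 7 trees catch fire, 4 burn out
  .TTTTT
  TTTTTT
  TTTFT.
  TTF.FT
  TF...F
  TTF.FT
Step 3: 8 trees catch fire, 7 burn out
  .TTTTT
  TTTFTT
  TTF.F.
  TF...F
  F.....
  TF...F
Step 4: 6 trees catch fire, 8 burn out
  .TTFTT
  TTF.FT
  TF....
  F.....
  ......
  F.....
Step 5: 5 trees catch fire, 6 burn out
  .TF.FT
  TF...F
  F.....
  ......
  ......
  ......
Step 6: 3 trees catch fire, 5 burn out
  .F...F
  F.....
  ......
  ......
  ......
  ......

.F...F
F.....
......
......
......
......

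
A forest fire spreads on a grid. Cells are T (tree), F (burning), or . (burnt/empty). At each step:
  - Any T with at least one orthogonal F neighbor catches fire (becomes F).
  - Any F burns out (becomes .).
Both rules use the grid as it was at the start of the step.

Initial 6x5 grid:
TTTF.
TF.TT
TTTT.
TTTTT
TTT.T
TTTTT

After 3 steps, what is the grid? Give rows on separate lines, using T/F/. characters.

Step 1: 5 trees catch fire, 2 burn out
  TFF..
  F..FT
  TFTT.
  TTTTT
  TTT.T
  TTTTT
Step 2: 6 trees catch fire, 5 burn out
  F....
  ....F
  F.FF.
  TFTTT
  TTT.T
  TTTTT
Step 3: 4 trees catch fire, 6 burn out
  .....
  .....
  .....
  F.FFT
  TFT.T
  TTTTT

.....
.....
.....
F.FFT
TFT.T
TTTTT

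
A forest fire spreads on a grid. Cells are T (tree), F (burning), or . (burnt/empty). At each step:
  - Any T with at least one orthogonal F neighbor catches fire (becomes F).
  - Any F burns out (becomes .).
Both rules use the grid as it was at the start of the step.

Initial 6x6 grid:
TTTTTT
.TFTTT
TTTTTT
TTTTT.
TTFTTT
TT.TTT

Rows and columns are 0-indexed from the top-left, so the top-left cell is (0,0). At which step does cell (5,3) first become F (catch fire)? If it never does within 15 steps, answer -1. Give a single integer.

Step 1: cell (5,3)='T' (+7 fires, +2 burnt)
Step 2: cell (5,3)='F' (+11 fires, +7 burnt)
  -> target ignites at step 2
Step 3: cell (5,3)='.' (+10 fires, +11 burnt)
Step 4: cell (5,3)='.' (+3 fires, +10 burnt)
Step 5: cell (5,3)='.' (+0 fires, +3 burnt)
  fire out at step 5

2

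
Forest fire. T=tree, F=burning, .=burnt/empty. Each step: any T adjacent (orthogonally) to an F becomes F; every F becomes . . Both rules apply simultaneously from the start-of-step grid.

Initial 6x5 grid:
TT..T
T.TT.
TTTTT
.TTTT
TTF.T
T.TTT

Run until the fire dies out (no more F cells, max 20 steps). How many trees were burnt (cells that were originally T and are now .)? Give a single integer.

Answer: 21

Derivation:
Step 1: +3 fires, +1 burnt (F count now 3)
Step 2: +5 fires, +3 burnt (F count now 5)
Step 3: +6 fires, +5 burnt (F count now 6)
Step 4: +4 fires, +6 burnt (F count now 4)
Step 5: +1 fires, +4 burnt (F count now 1)
Step 6: +1 fires, +1 burnt (F count now 1)
Step 7: +1 fires, +1 burnt (F count now 1)
Step 8: +0 fires, +1 burnt (F count now 0)
Fire out after step 8
Initially T: 22, now '.': 29
Total burnt (originally-T cells now '.'): 21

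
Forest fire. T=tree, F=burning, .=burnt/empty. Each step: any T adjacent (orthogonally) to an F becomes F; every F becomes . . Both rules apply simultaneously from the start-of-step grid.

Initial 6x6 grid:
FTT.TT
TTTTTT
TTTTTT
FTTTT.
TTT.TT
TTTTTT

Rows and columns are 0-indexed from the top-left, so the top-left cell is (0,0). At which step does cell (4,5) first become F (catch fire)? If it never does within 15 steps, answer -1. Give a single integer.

Step 1: cell (4,5)='T' (+5 fires, +2 burnt)
Step 2: cell (4,5)='T' (+6 fires, +5 burnt)
Step 3: cell (4,5)='T' (+5 fires, +6 burnt)
Step 4: cell (4,5)='T' (+4 fires, +5 burnt)
Step 5: cell (4,5)='T' (+4 fires, +4 burnt)
Step 6: cell (4,5)='F' (+5 fires, +4 burnt)
  -> target ignites at step 6
Step 7: cell (4,5)='.' (+2 fires, +5 burnt)
Step 8: cell (4,5)='.' (+0 fires, +2 burnt)
  fire out at step 8

6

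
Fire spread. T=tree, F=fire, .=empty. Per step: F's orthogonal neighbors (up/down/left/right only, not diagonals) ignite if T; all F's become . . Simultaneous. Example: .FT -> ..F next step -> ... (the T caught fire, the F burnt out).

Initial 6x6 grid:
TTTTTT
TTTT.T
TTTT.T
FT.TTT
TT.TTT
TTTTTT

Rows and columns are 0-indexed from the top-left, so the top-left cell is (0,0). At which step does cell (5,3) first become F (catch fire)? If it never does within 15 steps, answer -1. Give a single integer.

Step 1: cell (5,3)='T' (+3 fires, +1 burnt)
Step 2: cell (5,3)='T' (+4 fires, +3 burnt)
Step 3: cell (5,3)='T' (+4 fires, +4 burnt)
Step 4: cell (5,3)='T' (+4 fires, +4 burnt)
Step 5: cell (5,3)='F' (+4 fires, +4 burnt)
  -> target ignites at step 5
Step 6: cell (5,3)='.' (+4 fires, +4 burnt)
Step 7: cell (5,3)='.' (+4 fires, +4 burnt)
Step 8: cell (5,3)='.' (+3 fires, +4 burnt)
Step 9: cell (5,3)='.' (+1 fires, +3 burnt)
Step 10: cell (5,3)='.' (+0 fires, +1 burnt)
  fire out at step 10

5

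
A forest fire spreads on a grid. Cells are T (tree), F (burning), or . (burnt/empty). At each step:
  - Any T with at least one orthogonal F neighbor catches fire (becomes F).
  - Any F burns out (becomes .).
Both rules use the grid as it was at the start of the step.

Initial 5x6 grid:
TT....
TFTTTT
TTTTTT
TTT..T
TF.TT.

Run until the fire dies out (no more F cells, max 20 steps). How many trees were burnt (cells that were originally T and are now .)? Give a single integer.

Answer: 18

Derivation:
Step 1: +6 fires, +2 burnt (F count now 6)
Step 2: +6 fires, +6 burnt (F count now 6)
Step 3: +2 fires, +6 burnt (F count now 2)
Step 4: +2 fires, +2 burnt (F count now 2)
Step 5: +1 fires, +2 burnt (F count now 1)
Step 6: +1 fires, +1 burnt (F count now 1)
Step 7: +0 fires, +1 burnt (F count now 0)
Fire out after step 7
Initially T: 20, now '.': 28
Total burnt (originally-T cells now '.'): 18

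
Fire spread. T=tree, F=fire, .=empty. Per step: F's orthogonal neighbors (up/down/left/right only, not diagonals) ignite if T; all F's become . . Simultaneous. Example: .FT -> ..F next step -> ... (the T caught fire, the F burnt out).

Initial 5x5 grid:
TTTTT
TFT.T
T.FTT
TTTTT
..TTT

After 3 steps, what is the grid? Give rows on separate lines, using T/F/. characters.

Step 1: 5 trees catch fire, 2 burn out
  TFTTT
  F.F.T
  T..FT
  TTFTT
  ..TTT
Step 2: 7 trees catch fire, 5 burn out
  F.FTT
  ....T
  F...F
  TF.FT
  ..FTT
Step 3: 5 trees catch fire, 7 burn out
  ...FT
  ....F
  .....
  F...F
  ...FT

...FT
....F
.....
F...F
...FT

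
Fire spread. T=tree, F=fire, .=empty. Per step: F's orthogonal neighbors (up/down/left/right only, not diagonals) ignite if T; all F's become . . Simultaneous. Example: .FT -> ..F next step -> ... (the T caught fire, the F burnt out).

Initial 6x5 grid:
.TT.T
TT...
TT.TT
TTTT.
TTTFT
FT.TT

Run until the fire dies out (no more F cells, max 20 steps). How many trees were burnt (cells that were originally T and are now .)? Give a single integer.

Answer: 19

Derivation:
Step 1: +6 fires, +2 burnt (F count now 6)
Step 2: +5 fires, +6 burnt (F count now 5)
Step 3: +3 fires, +5 burnt (F count now 3)
Step 4: +2 fires, +3 burnt (F count now 2)
Step 5: +1 fires, +2 burnt (F count now 1)
Step 6: +1 fires, +1 burnt (F count now 1)
Step 7: +1 fires, +1 burnt (F count now 1)
Step 8: +0 fires, +1 burnt (F count now 0)
Fire out after step 8
Initially T: 20, now '.': 29
Total burnt (originally-T cells now '.'): 19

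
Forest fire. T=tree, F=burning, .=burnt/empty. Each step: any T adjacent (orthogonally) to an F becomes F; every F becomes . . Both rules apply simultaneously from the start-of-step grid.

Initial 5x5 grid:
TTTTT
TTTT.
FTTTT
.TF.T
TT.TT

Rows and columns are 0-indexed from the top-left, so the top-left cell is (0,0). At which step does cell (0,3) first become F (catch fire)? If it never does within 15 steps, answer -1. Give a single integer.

Step 1: cell (0,3)='T' (+4 fires, +2 burnt)
Step 2: cell (0,3)='T' (+5 fires, +4 burnt)
Step 3: cell (0,3)='T' (+5 fires, +5 burnt)
Step 4: cell (0,3)='F' (+2 fires, +5 burnt)
  -> target ignites at step 4
Step 5: cell (0,3)='.' (+2 fires, +2 burnt)
Step 6: cell (0,3)='.' (+1 fires, +2 burnt)
Step 7: cell (0,3)='.' (+0 fires, +1 burnt)
  fire out at step 7

4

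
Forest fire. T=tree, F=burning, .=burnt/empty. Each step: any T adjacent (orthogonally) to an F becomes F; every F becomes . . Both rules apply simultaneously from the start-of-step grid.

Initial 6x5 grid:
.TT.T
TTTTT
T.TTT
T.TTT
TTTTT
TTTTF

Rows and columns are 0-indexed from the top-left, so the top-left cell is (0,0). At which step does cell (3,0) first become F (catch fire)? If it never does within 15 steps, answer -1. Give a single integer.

Step 1: cell (3,0)='T' (+2 fires, +1 burnt)
Step 2: cell (3,0)='T' (+3 fires, +2 burnt)
Step 3: cell (3,0)='T' (+4 fires, +3 burnt)
Step 4: cell (3,0)='T' (+5 fires, +4 burnt)
Step 5: cell (3,0)='T' (+4 fires, +5 burnt)
Step 6: cell (3,0)='F' (+2 fires, +4 burnt)
  -> target ignites at step 6
Step 7: cell (3,0)='.' (+3 fires, +2 burnt)
Step 8: cell (3,0)='.' (+2 fires, +3 burnt)
Step 9: cell (3,0)='.' (+0 fires, +2 burnt)
  fire out at step 9

6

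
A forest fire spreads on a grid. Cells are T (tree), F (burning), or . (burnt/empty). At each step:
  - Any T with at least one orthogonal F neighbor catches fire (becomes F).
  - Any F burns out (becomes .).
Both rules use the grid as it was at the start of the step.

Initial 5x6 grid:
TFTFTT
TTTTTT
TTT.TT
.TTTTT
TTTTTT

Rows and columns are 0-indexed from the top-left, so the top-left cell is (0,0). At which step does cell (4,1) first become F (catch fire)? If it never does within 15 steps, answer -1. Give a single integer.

Step 1: cell (4,1)='T' (+5 fires, +2 burnt)
Step 2: cell (4,1)='T' (+5 fires, +5 burnt)
Step 3: cell (4,1)='T' (+5 fires, +5 burnt)
Step 4: cell (4,1)='F' (+4 fires, +5 burnt)
  -> target ignites at step 4
Step 5: cell (4,1)='.' (+5 fires, +4 burnt)
Step 6: cell (4,1)='.' (+2 fires, +5 burnt)
Step 7: cell (4,1)='.' (+0 fires, +2 burnt)
  fire out at step 7

4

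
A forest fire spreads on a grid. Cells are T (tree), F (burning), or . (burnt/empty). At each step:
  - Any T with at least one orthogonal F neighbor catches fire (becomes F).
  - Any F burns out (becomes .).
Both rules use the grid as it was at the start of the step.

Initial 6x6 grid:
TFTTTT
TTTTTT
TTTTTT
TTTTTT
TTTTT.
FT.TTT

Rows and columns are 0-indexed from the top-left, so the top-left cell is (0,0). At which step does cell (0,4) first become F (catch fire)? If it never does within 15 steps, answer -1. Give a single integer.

Step 1: cell (0,4)='T' (+5 fires, +2 burnt)
Step 2: cell (0,4)='T' (+6 fires, +5 burnt)
Step 3: cell (0,4)='F' (+6 fires, +6 burnt)
  -> target ignites at step 3
Step 4: cell (0,4)='.' (+5 fires, +6 burnt)
Step 5: cell (0,4)='.' (+5 fires, +5 burnt)
Step 6: cell (0,4)='.' (+3 fires, +5 burnt)
Step 7: cell (0,4)='.' (+2 fires, +3 burnt)
Step 8: cell (0,4)='.' (+0 fires, +2 burnt)
  fire out at step 8

3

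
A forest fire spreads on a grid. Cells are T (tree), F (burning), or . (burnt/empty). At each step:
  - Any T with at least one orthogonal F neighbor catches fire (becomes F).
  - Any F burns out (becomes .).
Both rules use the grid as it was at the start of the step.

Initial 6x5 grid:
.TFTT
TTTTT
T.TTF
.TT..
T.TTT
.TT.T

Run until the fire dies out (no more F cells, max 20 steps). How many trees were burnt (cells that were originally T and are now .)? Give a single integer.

Step 1: +5 fires, +2 burnt (F count now 5)
Step 2: +4 fires, +5 burnt (F count now 4)
Step 3: +2 fires, +4 burnt (F count now 2)
Step 4: +3 fires, +2 burnt (F count now 3)
Step 5: +2 fires, +3 burnt (F count now 2)
Step 6: +2 fires, +2 burnt (F count now 2)
Step 7: +1 fires, +2 burnt (F count now 1)
Step 8: +0 fires, +1 burnt (F count now 0)
Fire out after step 8
Initially T: 20, now '.': 29
Total burnt (originally-T cells now '.'): 19

Answer: 19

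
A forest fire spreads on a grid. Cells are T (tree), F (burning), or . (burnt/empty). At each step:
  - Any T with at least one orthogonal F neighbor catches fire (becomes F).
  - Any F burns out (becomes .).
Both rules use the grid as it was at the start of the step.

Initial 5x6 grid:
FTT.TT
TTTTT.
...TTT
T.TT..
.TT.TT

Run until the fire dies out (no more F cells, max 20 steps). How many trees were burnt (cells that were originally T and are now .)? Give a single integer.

Answer: 16

Derivation:
Step 1: +2 fires, +1 burnt (F count now 2)
Step 2: +2 fires, +2 burnt (F count now 2)
Step 3: +1 fires, +2 burnt (F count now 1)
Step 4: +1 fires, +1 burnt (F count now 1)
Step 5: +2 fires, +1 burnt (F count now 2)
Step 6: +3 fires, +2 burnt (F count now 3)
Step 7: +3 fires, +3 burnt (F count now 3)
Step 8: +1 fires, +3 burnt (F count now 1)
Step 9: +1 fires, +1 burnt (F count now 1)
Step 10: +0 fires, +1 burnt (F count now 0)
Fire out after step 10
Initially T: 19, now '.': 27
Total burnt (originally-T cells now '.'): 16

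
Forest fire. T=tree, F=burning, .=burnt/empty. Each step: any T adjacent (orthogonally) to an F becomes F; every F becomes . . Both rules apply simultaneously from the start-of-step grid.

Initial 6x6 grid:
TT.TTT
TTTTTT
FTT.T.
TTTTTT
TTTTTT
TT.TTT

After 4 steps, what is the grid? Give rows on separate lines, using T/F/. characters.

Step 1: 3 trees catch fire, 1 burn out
  TT.TTT
  FTTTTT
  .FT.T.
  FTTTTT
  TTTTTT
  TT.TTT
Step 2: 5 trees catch fire, 3 burn out
  FT.TTT
  .FTTTT
  ..F.T.
  .FTTTT
  FTTTTT
  TT.TTT
Step 3: 5 trees catch fire, 5 burn out
  .F.TTT
  ..FTTT
  ....T.
  ..FTTT
  .FTTTT
  FT.TTT
Step 4: 4 trees catch fire, 5 burn out
  ...TTT
  ...FTT
  ....T.
  ...FTT
  ..FTTT
  .F.TTT

...TTT
...FTT
....T.
...FTT
..FTTT
.F.TTT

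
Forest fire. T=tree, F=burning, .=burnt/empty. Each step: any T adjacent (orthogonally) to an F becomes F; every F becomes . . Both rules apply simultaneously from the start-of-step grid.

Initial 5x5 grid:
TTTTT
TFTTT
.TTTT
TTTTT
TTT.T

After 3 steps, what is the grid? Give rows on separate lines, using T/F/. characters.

Step 1: 4 trees catch fire, 1 burn out
  TFTTT
  F.FTT
  .FTTT
  TTTTT
  TTT.T
Step 2: 5 trees catch fire, 4 burn out
  F.FTT
  ...FT
  ..FTT
  TFTTT
  TTT.T
Step 3: 6 trees catch fire, 5 burn out
  ...FT
  ....F
  ...FT
  F.FTT
  TFT.T

...FT
....F
...FT
F.FTT
TFT.T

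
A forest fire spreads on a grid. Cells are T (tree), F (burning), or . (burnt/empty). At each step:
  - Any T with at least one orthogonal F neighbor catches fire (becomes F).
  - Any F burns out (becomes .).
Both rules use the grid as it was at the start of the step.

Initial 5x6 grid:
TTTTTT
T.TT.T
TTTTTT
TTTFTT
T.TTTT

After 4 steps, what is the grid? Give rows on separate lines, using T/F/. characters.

Step 1: 4 trees catch fire, 1 burn out
  TTTTTT
  T.TT.T
  TTTFTT
  TTF.FT
  T.TFTT
Step 2: 7 trees catch fire, 4 burn out
  TTTTTT
  T.TF.T
  TTF.FT
  TF...F
  T.F.FT
Step 3: 6 trees catch fire, 7 burn out
  TTTFTT
  T.F..T
  TF...F
  F.....
  T....F
Step 4: 5 trees catch fire, 6 burn out
  TTF.FT
  T....F
  F.....
  ......
  F.....

TTF.FT
T....F
F.....
......
F.....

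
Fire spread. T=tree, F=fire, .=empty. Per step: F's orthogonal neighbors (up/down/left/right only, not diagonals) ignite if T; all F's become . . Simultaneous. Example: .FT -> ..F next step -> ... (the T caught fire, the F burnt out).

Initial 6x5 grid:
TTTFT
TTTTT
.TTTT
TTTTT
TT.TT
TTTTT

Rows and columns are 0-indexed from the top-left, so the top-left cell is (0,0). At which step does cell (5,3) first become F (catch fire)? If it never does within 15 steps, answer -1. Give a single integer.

Step 1: cell (5,3)='T' (+3 fires, +1 burnt)
Step 2: cell (5,3)='T' (+4 fires, +3 burnt)
Step 3: cell (5,3)='T' (+5 fires, +4 burnt)
Step 4: cell (5,3)='T' (+5 fires, +5 burnt)
Step 5: cell (5,3)='F' (+3 fires, +5 burnt)
  -> target ignites at step 5
Step 6: cell (5,3)='.' (+4 fires, +3 burnt)
Step 7: cell (5,3)='.' (+2 fires, +4 burnt)
Step 8: cell (5,3)='.' (+1 fires, +2 burnt)
Step 9: cell (5,3)='.' (+0 fires, +1 burnt)
  fire out at step 9

5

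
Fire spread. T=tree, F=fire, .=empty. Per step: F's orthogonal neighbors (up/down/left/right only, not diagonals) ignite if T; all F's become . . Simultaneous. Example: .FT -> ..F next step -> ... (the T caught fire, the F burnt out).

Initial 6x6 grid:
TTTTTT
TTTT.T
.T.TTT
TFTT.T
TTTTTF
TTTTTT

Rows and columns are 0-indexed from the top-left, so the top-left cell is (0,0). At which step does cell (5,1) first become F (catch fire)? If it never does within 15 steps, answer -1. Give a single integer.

Step 1: cell (5,1)='T' (+7 fires, +2 burnt)
Step 2: cell (5,1)='F' (+8 fires, +7 burnt)
  -> target ignites at step 2
Step 3: cell (5,1)='.' (+9 fires, +8 burnt)
Step 4: cell (5,1)='.' (+4 fires, +9 burnt)
Step 5: cell (5,1)='.' (+2 fires, +4 burnt)
Step 6: cell (5,1)='.' (+0 fires, +2 burnt)
  fire out at step 6

2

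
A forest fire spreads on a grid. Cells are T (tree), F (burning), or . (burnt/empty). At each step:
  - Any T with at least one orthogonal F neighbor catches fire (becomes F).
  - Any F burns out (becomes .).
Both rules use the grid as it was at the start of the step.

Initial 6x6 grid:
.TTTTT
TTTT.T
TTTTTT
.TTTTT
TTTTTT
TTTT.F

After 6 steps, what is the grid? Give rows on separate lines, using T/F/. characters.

Step 1: 1 trees catch fire, 1 burn out
  .TTTTT
  TTTT.T
  TTTTTT
  .TTTTT
  TTTTTF
  TTTT..
Step 2: 2 trees catch fire, 1 burn out
  .TTTTT
  TTTT.T
  TTTTTT
  .TTTTF
  TTTTF.
  TTTT..
Step 3: 3 trees catch fire, 2 burn out
  .TTTTT
  TTTT.T
  TTTTTF
  .TTTF.
  TTTF..
  TTTT..
Step 4: 5 trees catch fire, 3 burn out
  .TTTTT
  TTTT.F
  TTTTF.
  .TTF..
  TTF...
  TTTF..
Step 5: 5 trees catch fire, 5 burn out
  .TTTTF
  TTTT..
  TTTF..
  .TF...
  TF....
  TTF...
Step 6: 6 trees catch fire, 5 burn out
  .TTTF.
  TTTF..
  TTF...
  .F....
  F.....
  TF....

.TTTF.
TTTF..
TTF...
.F....
F.....
TF....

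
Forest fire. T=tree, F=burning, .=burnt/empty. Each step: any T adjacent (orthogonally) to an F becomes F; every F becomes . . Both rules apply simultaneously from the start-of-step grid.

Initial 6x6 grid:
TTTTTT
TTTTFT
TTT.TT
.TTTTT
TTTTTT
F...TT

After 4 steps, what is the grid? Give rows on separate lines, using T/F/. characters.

Step 1: 5 trees catch fire, 2 burn out
  TTTTFT
  TTTF.F
  TTT.FT
  .TTTTT
  FTTTTT
  ....TT
Step 2: 6 trees catch fire, 5 burn out
  TTTF.F
  TTF...
  TTT..F
  .TTTFT
  .FTTTT
  ....TT
Step 3: 8 trees catch fire, 6 burn out
  TTF...
  TF....
  TTF...
  .FTF.F
  ..FTFT
  ....TT
Step 4: 7 trees catch fire, 8 burn out
  TF....
  F.....
  TF....
  ..F...
  ...F.F
  ....FT

TF....
F.....
TF....
..F...
...F.F
....FT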